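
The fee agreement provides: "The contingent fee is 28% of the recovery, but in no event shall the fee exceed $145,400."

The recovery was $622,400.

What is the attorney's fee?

$145,400.00

28% of $622,400 = $174,272.00
That exceeds the $145,400 cap, so the fee is capped at $145,400.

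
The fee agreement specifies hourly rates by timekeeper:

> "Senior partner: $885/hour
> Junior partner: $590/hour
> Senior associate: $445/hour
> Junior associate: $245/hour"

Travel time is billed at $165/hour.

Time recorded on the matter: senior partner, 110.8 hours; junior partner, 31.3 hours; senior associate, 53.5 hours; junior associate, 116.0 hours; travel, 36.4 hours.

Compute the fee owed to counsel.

Senior partner: 110.8 × $885 = $98,058.00
Junior partner: 31.3 × $590 = $18,467.00
Senior associate: 53.5 × $445 = $23,807.50
Junior associate: 116.0 × $245 = $28,420.00
Subtotal: $98,058.00 + $18,467.00 + $23,807.50 + $28,420.00 = $168,752.50
Travel: 36.4 × $165 = $6,006.00
Total: $168,752.50 + $6,006.00 = $174,758.50

$174,758.50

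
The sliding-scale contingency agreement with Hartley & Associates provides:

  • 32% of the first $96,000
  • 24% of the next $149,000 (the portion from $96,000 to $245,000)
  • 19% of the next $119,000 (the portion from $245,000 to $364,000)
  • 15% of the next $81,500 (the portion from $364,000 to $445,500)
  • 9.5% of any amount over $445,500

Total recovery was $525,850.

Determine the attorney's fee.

$108,948.25

First $96,000 at 32% = $30,720.00
Next $149,000 at 24% = $35,760.00
Next $119,000 at 19% = $22,610.00
Next $81,500 at 15% = $12,225.00
Remaining $80,350 at 9.5% = $7,633.25
Fee: $30,720.00 + $35,760.00 + $22,610.00 + $12,225.00 + $7,633.25 = $108,948.25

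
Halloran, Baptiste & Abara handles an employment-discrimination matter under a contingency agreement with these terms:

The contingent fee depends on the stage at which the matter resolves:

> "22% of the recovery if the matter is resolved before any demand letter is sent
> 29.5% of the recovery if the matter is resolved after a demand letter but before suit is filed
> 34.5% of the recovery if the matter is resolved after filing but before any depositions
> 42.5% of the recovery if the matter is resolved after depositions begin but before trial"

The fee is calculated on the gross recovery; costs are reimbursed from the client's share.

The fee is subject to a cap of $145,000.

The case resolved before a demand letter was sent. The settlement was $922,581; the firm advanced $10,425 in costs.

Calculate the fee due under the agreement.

$145,000.00

Fee base is the gross recovery, $922,581; costs are reimbursed separately.
The matter resolved before a demand letter was sent, so the 22% rate applies.
$922,581 × 22% = $202,967.82
$202,967.82 exceeds the $145,000 cap, so the fee is capped at $145,000.00.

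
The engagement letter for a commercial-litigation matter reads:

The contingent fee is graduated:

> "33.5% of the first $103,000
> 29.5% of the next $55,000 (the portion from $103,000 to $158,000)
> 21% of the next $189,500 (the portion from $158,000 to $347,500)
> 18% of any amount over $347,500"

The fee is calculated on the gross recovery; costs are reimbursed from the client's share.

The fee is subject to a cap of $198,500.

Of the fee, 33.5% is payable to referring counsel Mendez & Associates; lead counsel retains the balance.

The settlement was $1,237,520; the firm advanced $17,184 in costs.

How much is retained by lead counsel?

Fee base is the gross recovery, $1,237,520; costs are reimbursed separately.
First $103,000 at 33.5% = $34,505.00
Next $55,000 at 29.5% = $16,225.00
Next $189,500 at 21% = $39,795.00
Remaining $890,020 at 18% = $160,203.60
Fee: $34,505.00 + $16,225.00 + $39,795.00 + $160,203.60 = $250,728.60
$250,728.60 exceeds the $198,500 cap, so the fee is capped at $198,500.00.
Referral share: 33.5% of $198,500.00 = $66,497.50; lead counsel retains $198,500.00 − $66,497.50 = $132,002.50.

$132,002.50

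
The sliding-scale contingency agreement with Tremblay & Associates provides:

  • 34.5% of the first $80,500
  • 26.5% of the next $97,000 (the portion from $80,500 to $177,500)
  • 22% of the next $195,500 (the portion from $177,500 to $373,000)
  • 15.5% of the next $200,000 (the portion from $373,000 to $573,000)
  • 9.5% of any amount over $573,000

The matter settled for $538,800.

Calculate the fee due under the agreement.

First $80,500 at 34.5% = $27,772.50
Next $97,000 at 26.5% = $25,705.00
Next $195,500 at 22% = $43,010.00
Remaining $165,800 at 15.5% = $25,699.00
Fee: $27,772.50 + $25,705.00 + $43,010.00 + $25,699.00 = $122,186.50

$122,186.50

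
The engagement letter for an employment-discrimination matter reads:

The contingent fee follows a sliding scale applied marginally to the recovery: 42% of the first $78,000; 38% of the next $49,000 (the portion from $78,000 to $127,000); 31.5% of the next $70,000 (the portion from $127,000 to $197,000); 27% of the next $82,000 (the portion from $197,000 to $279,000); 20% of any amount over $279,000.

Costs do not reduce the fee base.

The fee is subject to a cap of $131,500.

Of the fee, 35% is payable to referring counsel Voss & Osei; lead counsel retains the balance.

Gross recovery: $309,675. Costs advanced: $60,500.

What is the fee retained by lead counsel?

Fee base is the gross recovery, $309,675; costs are reimbursed separately.
First $78,000 at 42% = $32,760.00
Next $49,000 at 38% = $18,620.00
Next $70,000 at 31.5% = $22,050.00
Next $82,000 at 27% = $22,140.00
Remaining $30,675 at 20% = $6,135.00
Fee: $32,760.00 + $18,620.00 + $22,050.00 + $22,140.00 + $6,135.00 = $101,705.00
$101,705.00 is under the $131,500 cap.
Referral share: 35% of $101,705.00 = $35,596.75; lead counsel retains $101,705.00 − $35,596.75 = $66,108.25.

$66,108.25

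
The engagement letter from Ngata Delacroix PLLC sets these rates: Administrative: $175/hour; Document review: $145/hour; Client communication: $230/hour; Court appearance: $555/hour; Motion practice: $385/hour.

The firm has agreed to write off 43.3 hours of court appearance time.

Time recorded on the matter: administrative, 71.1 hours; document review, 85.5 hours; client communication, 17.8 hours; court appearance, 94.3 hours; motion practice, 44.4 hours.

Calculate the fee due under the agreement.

$74,333.00

Administrative: 71.1 × $175 = $12,442.50
Document review: 85.5 × $145 = $12,397.50
Client communication: 17.8 × $230 = $4,094.00
Court appearance: 94.3 × $555 = $52,336.50
Motion practice: 44.4 × $385 = $17,094.00
Subtotal: $98,364.50
Write-off: 43.3 × $555 = $24,031.50
Total: $98,364.50 − $24,031.50 = $74,333.00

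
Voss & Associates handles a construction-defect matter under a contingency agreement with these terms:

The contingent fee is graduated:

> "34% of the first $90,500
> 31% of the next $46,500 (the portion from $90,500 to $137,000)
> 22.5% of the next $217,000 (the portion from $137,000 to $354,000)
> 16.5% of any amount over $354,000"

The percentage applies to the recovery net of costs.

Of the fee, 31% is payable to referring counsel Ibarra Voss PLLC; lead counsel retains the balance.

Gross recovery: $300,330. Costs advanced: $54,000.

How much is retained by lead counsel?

Fee base (net of costs): $300,330 − $54,000 = $246,330
First $90,500 at 34% = $30,770.00
Next $46,500 at 31% = $14,415.00
Remaining $109,330 at 22.5% = $24,599.25
Fee: $30,770.00 + $14,415.00 + $24,599.25 = $69,784.25
Referral share: 31% of $69,784.25 = $21,633.12; lead counsel retains $69,784.25 − $21,633.12 = $48,151.13.

$48,151.13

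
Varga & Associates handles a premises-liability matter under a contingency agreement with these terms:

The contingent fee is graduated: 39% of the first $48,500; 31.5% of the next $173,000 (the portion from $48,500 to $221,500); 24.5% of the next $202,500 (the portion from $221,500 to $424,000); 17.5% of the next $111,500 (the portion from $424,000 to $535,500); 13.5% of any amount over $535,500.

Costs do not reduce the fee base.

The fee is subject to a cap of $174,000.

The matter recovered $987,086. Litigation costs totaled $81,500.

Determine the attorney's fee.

Fee base is the gross recovery, $987,086; costs are reimbursed separately.
First $48,500 at 39% = $18,915.00
Next $173,000 at 31.5% = $54,495.00
Next $202,500 at 24.5% = $49,612.50
Next $111,500 at 17.5% = $19,512.50
Remaining $451,586 at 13.5% = $60,964.11
Fee: $18,915.00 + $54,495.00 + $49,612.50 + $19,512.50 + $60,964.11 = $203,499.11
$203,499.11 exceeds the $174,000 cap, so the fee is capped at $174,000.00.

$174,000.00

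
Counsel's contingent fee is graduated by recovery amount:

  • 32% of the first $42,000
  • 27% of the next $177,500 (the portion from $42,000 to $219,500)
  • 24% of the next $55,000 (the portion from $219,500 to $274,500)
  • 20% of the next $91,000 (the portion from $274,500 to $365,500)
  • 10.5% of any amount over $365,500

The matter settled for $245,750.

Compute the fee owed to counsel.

$67,665.00

First $42,000 at 32% = $13,440.00
Next $177,500 at 27% = $47,925.00
Remaining $26,250 at 24% = $6,300.00
Fee: $13,440.00 + $47,925.00 + $6,300.00 = $67,665.00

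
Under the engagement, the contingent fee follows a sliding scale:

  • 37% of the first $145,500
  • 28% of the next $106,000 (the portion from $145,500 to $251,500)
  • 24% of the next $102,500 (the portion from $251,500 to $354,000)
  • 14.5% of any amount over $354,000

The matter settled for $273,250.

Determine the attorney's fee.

$88,735.00

First $145,500 at 37% = $53,835.00
Next $106,000 at 28% = $29,680.00
Remaining $21,750 at 24% = $5,220.00
Fee: $53,835.00 + $29,680.00 + $5,220.00 = $88,735.00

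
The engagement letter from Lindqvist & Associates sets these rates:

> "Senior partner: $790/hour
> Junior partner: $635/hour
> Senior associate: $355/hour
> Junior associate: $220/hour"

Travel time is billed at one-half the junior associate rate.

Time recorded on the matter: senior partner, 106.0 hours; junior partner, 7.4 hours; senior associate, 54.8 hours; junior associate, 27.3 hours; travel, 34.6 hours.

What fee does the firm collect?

$117,705.00

Senior partner: 106.0 × $790 = $83,740.00
Junior partner: 7.4 × $635 = $4,699.00
Senior associate: 54.8 × $355 = $19,454.00
Junior associate: 27.3 × $220 = $6,006.00
Subtotal: $83,740.00 + $4,699.00 + $19,454.00 + $6,006.00 = $113,899.00
Travel: 34.6 × ($220 ÷ 2) = 34.6 × $110.00 = $3,806.00
Total: $113,899.00 + $3,806.00 = $117,705.00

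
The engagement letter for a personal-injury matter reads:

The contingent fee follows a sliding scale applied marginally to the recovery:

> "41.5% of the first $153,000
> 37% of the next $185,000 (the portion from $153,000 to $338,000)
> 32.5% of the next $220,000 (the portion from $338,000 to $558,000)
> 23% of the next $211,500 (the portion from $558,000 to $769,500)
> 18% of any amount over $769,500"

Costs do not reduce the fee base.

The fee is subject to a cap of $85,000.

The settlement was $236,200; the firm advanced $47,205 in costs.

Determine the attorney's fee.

Fee base is the gross recovery, $236,200; costs are reimbursed separately.
First $153,000 at 41.5% = $63,495.00
Remaining $83,200 at 37% = $30,784.00
Fee: $63,495.00 + $30,784.00 = $94,279.00
$94,279.00 exceeds the $85,000 cap, so the fee is capped at $85,000.00.

$85,000.00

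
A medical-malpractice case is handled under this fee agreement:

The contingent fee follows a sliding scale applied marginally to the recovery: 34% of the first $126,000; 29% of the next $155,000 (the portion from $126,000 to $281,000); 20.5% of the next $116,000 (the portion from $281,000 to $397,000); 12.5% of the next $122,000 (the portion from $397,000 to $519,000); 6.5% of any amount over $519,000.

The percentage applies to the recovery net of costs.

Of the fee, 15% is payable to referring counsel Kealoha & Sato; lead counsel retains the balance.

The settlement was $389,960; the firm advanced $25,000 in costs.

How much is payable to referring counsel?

Fee base (net of costs): $389,960 − $25,000 = $364,960
First $126,000 at 34% = $42,840.00
Next $155,000 at 29% = $44,950.00
Remaining $83,960 at 20.5% = $17,211.80
Fee: $42,840.00 + $44,950.00 + $17,211.80 = $105,001.80
Referral share: 15% of $105,001.80 = $15,750.27; lead counsel retains $105,001.80 − $15,750.27 = $89,251.53.

$15,750.27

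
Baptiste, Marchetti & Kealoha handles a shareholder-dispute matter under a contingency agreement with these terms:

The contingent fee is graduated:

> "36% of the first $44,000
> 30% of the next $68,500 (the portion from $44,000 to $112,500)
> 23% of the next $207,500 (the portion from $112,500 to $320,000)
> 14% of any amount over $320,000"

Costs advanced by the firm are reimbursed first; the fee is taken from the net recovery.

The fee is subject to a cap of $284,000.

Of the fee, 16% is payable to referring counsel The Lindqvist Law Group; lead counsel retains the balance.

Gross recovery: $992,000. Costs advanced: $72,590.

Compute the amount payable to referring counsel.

Fee base (net of costs): $992,000 − $72,590 = $919,410
First $44,000 at 36% = $15,840.00
Next $68,500 at 30% = $20,550.00
Next $207,500 at 23% = $47,725.00
Remaining $599,410 at 14% = $83,917.40
Fee: $15,840.00 + $20,550.00 + $47,725.00 + $83,917.40 = $168,032.40
$168,032.40 is under the $284,000 cap.
Referral share: 16% of $168,032.40 = $26,885.18; lead counsel retains $168,032.40 − $26,885.18 = $141,147.22.

$26,885.18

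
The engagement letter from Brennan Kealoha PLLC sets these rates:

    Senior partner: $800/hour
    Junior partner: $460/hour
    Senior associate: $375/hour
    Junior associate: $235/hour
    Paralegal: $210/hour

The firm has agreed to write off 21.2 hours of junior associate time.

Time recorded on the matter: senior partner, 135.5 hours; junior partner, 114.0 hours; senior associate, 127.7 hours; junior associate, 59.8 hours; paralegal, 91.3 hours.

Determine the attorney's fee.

Senior partner: 135.5 × $800 = $108,400.00
Junior partner: 114.0 × $460 = $52,440.00
Senior associate: 127.7 × $375 = $47,887.50
Junior associate: 59.8 × $235 = $14,053.00
Paralegal: 91.3 × $210 = $19,173.00
Subtotal: $241,953.50
Write-off: 21.2 × $235 = $4,982.00
Total: $241,953.50 − $4,982.00 = $236,971.50

$236,971.50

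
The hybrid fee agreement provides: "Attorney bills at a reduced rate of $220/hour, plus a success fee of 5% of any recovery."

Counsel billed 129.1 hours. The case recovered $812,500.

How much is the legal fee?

$69,027.00

Hourly: 129.1 × $220 = $28,402.00
Success fee: 5% of $812,500 = $40,625.00
Total: $28,402.00 + $40,625.00 = $69,027.00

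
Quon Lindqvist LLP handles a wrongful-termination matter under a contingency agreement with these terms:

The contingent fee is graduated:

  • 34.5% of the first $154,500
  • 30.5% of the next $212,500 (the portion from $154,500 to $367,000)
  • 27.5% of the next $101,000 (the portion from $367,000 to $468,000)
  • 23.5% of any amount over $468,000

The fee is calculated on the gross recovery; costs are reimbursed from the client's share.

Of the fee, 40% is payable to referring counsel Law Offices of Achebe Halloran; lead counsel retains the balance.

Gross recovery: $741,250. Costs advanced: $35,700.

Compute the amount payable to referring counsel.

$84,041.50

Fee base is the gross recovery, $741,250; costs are reimbursed separately.
First $154,500 at 34.5% = $53,302.50
Next $212,500 at 30.5% = $64,812.50
Next $101,000 at 27.5% = $27,775.00
Remaining $273,250 at 23.5% = $64,213.75
Fee: $53,302.50 + $64,812.50 + $27,775.00 + $64,213.75 = $210,103.75
Referral share: 40% of $210,103.75 = $84,041.50; lead counsel retains $210,103.75 − $84,041.50 = $126,062.25.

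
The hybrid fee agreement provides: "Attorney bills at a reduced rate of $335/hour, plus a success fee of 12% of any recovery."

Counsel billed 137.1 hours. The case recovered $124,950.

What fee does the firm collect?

$60,922.50

Hourly: 137.1 × $335 = $45,928.50
Success fee: 12% of $124,950 = $14,994.00
Total: $45,928.50 + $14,994.00 = $60,922.50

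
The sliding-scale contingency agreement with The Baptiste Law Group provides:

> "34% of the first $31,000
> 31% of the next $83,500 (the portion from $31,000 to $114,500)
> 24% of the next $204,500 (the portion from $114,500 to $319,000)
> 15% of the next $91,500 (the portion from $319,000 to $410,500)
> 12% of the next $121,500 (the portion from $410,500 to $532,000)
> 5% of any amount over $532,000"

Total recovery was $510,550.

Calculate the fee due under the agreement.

First $31,000 at 34% = $10,540.00
Next $83,500 at 31% = $25,885.00
Next $204,500 at 24% = $49,080.00
Next $91,500 at 15% = $13,725.00
Remaining $100,050 at 12% = $12,006.00
Fee: $10,540.00 + $25,885.00 + $49,080.00 + $13,725.00 + $12,006.00 = $111,236.00

$111,236.00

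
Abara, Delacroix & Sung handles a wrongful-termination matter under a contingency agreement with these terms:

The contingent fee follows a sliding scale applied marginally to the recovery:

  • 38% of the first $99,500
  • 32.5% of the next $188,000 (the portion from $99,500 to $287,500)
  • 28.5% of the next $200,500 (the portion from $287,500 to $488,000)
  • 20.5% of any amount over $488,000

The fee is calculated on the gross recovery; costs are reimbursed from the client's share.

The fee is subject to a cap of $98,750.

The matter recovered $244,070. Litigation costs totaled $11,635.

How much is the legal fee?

$84,795.25

Fee base is the gross recovery, $244,070; costs are reimbursed separately.
First $99,500 at 38% = $37,810.00
Remaining $144,570 at 32.5% = $46,985.25
Fee: $37,810.00 + $46,985.25 = $84,795.25
$84,795.25 is under the $98,750 cap.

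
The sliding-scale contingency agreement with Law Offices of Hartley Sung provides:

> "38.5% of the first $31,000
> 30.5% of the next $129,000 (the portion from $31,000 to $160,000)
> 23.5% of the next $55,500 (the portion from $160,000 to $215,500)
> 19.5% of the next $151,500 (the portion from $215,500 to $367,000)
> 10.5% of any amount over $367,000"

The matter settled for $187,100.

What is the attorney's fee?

First $31,000 at 38.5% = $11,935.00
Next $129,000 at 30.5% = $39,345.00
Remaining $27,100 at 23.5% = $6,368.50
Fee: $11,935.00 + $39,345.00 + $6,368.50 = $57,648.50

$57,648.50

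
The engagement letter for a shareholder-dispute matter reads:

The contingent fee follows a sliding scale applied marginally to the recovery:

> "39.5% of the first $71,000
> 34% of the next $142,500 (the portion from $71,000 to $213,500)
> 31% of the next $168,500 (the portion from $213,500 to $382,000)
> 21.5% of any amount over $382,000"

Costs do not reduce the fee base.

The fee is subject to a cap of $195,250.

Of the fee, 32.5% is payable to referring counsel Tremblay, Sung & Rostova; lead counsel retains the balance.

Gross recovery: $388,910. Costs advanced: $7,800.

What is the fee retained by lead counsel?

$87,895.56

Fee base is the gross recovery, $388,910; costs are reimbursed separately.
First $71,000 at 39.5% = $28,045.00
Next $142,500 at 34% = $48,450.00
Next $168,500 at 31% = $52,235.00
Remaining $6,910 at 21.5% = $1,485.65
Fee: $28,045.00 + $48,450.00 + $52,235.00 + $1,485.65 = $130,215.65
$130,215.65 is under the $195,250 cap.
Referral share: 32.5% of $130,215.65 = $42,320.09; lead counsel retains $130,215.65 − $42,320.09 = $87,895.56.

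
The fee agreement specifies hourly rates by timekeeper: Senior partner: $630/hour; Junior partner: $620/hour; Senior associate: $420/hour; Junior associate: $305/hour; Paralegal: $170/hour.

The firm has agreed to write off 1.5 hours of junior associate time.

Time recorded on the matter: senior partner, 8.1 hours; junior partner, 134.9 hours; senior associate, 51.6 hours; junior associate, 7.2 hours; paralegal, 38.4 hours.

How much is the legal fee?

$118,679.50

Senior partner: 8.1 × $630 = $5,103.00
Junior partner: 134.9 × $620 = $83,638.00
Senior associate: 51.6 × $420 = $21,672.00
Junior associate: 7.2 × $305 = $2,196.00
Paralegal: 38.4 × $170 = $6,528.00
Subtotal: $119,137.00
Write-off: 1.5 × $305 = $457.50
Total: $119,137.00 − $457.50 = $118,679.50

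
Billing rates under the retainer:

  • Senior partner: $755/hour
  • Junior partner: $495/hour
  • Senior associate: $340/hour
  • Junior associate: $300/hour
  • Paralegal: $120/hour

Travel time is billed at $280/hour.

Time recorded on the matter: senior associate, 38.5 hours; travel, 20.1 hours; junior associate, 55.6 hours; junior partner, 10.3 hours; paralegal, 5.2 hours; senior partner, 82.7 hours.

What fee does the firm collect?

Senior partner: 82.7 × $755 = $62,438.50
Junior partner: 10.3 × $495 = $5,098.50
Senior associate: 38.5 × $340 = $13,090.00
Junior associate: 55.6 × $300 = $16,680.00
Paralegal: 5.2 × $120 = $624.00
Subtotal: $62,438.50 + $5,098.50 + $13,090.00 + $16,680.00 + $624.00 = $97,931.00
Travel: 20.1 × $280 = $5,628.00
Total: $97,931.00 + $5,628.00 = $103,559.00

$103,559.00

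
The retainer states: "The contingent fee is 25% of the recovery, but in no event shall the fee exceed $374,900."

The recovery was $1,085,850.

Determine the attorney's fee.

$271,462.50

25% of $1,085,850 = $271,462.50
That is under the $374,900 cap.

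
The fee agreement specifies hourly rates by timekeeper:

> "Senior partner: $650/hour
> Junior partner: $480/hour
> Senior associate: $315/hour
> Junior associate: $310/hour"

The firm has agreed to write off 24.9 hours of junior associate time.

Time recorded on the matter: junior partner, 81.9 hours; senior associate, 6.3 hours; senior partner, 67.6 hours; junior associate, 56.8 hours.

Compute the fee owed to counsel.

$95,125.50

Senior partner: 67.6 × $650 = $43,940.00
Junior partner: 81.9 × $480 = $39,312.00
Senior associate: 6.3 × $315 = $1,984.50
Junior associate: 56.8 × $310 = $17,608.00
Subtotal: $102,844.50
Write-off: 24.9 × $310 = $7,719.00
Total: $102,844.50 − $7,719.00 = $95,125.50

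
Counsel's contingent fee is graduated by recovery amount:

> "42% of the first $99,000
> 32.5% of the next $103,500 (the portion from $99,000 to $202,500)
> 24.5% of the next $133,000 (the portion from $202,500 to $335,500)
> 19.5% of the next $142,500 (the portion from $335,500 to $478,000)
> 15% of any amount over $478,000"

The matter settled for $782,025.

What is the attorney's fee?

$181,193.75

First $99,000 at 42% = $41,580.00
Next $103,500 at 32.5% = $33,637.50
Next $133,000 at 24.5% = $32,585.00
Next $142,500 at 19.5% = $27,787.50
Remaining $304,025 at 15% = $45,603.75
Fee: $41,580.00 + $33,637.50 + $32,585.00 + $27,787.50 + $45,603.75 = $181,193.75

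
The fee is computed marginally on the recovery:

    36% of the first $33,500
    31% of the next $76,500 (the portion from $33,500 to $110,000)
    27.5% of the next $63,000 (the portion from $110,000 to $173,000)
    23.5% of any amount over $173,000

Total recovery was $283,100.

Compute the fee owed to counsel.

$78,973.50

First $33,500 at 36% = $12,060.00
Next $76,500 at 31% = $23,715.00
Next $63,000 at 27.5% = $17,325.00
Remaining $110,100 at 23.5% = $25,873.50
Fee: $12,060.00 + $23,715.00 + $17,325.00 + $25,873.50 = $78,973.50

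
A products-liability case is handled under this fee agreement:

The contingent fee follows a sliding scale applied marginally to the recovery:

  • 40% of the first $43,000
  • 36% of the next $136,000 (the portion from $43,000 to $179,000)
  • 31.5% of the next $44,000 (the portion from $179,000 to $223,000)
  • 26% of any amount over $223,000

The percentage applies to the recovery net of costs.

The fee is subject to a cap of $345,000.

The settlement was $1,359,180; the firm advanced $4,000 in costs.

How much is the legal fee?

$345,000.00

Fee base (net of costs): $1,359,180 − $4,000 = $1,355,180
First $43,000 at 40% = $17,200.00
Next $136,000 at 36% = $48,960.00
Next $44,000 at 31.5% = $13,860.00
Remaining $1,132,180 at 26% = $294,366.80
Fee: $17,200.00 + $48,960.00 + $13,860.00 + $294,366.80 = $374,386.80
$374,386.80 exceeds the $345,000 cap, so the fee is capped at $345,000.00.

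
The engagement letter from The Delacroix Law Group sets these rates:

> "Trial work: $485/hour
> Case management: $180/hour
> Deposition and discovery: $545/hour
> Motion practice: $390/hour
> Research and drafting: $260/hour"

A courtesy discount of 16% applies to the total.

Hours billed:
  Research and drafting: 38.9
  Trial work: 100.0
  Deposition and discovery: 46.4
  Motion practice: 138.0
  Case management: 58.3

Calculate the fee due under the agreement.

Trial work: 100.0 × $485 = $48,500.00
Case management: 58.3 × $180 = $10,494.00
Deposition and discovery: 46.4 × $545 = $25,288.00
Motion practice: 138.0 × $390 = $53,820.00
Research and drafting: 38.9 × $260 = $10,114.00
Subtotal: $148,216.00
Less 16% discount: −$23,714.56
Total: $148,216.00 − $23,714.56 = $124,501.44

$124,501.44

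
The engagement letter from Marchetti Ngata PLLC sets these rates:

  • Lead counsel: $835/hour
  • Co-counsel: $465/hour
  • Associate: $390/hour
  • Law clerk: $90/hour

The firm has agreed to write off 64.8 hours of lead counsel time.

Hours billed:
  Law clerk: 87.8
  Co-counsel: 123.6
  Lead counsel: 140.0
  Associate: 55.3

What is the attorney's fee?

Lead counsel: 140.0 × $835 = $116,900.00
Co-counsel: 123.6 × $465 = $57,474.00
Associate: 55.3 × $390 = $21,567.00
Law clerk: 87.8 × $90 = $7,902.00
Subtotal: $203,843.00
Write-off: 64.8 × $835 = $54,108.00
Total: $203,843.00 − $54,108.00 = $149,735.00

$149,735.00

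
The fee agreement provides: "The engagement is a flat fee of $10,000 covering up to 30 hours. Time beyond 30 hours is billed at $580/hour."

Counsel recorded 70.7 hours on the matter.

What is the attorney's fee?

$33,606.00

Flat fee: $10,000.00
Excess hours: 70.7 − 30 = 40.7
Overrun: 40.7 × $580 = $23,606.00
Total: $10,000.00 + $23,606.00 = $33,606.00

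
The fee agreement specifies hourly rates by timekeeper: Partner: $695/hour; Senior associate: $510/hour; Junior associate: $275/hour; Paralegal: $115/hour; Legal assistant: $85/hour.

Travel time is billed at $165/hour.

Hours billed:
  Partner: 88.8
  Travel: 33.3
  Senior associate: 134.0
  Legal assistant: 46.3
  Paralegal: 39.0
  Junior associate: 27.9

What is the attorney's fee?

$151,643.50

Partner: 88.8 × $695 = $61,716.00
Senior associate: 134.0 × $510 = $68,340.00
Junior associate: 27.9 × $275 = $7,672.50
Paralegal: 39.0 × $115 = $4,485.00
Legal assistant: 46.3 × $85 = $3,935.50
Subtotal: $61,716.00 + $68,340.00 + $7,672.50 + $4,485.00 + $3,935.50 = $146,149.00
Travel: 33.3 × $165 = $5,494.50
Total: $146,149.00 + $5,494.50 = $151,643.50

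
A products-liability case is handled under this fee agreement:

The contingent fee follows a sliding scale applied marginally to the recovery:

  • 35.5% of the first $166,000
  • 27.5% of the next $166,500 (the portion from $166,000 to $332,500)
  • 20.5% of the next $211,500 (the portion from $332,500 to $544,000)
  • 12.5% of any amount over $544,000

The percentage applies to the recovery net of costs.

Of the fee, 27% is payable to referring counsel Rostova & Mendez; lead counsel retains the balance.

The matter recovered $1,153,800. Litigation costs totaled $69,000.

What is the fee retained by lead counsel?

Fee base (net of costs): $1,153,800 − $69,000 = $1,084,800
First $166,000 at 35.5% = $58,930.00
Next $166,500 at 27.5% = $45,787.50
Next $211,500 at 20.5% = $43,357.50
Remaining $540,800 at 12.5% = $67,600.00
Fee: $58,930.00 + $45,787.50 + $43,357.50 + $67,600.00 = $215,675.00
Referral share: 27% of $215,675.00 = $58,232.25; lead counsel retains $215,675.00 − $58,232.25 = $157,442.75.

$157,442.75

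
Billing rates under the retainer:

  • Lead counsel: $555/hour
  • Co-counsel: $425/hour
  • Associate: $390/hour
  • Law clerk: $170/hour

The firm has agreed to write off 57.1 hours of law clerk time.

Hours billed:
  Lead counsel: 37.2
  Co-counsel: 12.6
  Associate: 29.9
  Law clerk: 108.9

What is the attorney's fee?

$46,468.00

Lead counsel: 37.2 × $555 = $20,646.00
Co-counsel: 12.6 × $425 = $5,355.00
Associate: 29.9 × $390 = $11,661.00
Law clerk: 108.9 × $170 = $18,513.00
Subtotal: $56,175.00
Write-off: 57.1 × $170 = $9,707.00
Total: $56,175.00 − $9,707.00 = $46,468.00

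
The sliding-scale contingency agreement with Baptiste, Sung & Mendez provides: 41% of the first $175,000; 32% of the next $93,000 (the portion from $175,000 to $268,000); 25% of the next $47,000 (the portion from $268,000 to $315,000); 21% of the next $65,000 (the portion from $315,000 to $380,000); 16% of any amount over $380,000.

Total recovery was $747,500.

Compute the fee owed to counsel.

First $175,000 at 41% = $71,750.00
Next $93,000 at 32% = $29,760.00
Next $47,000 at 25% = $11,750.00
Next $65,000 at 21% = $13,650.00
Remaining $367,500 at 16% = $58,800.00
Fee: $71,750.00 + $29,760.00 + $11,750.00 + $13,650.00 + $58,800.00 = $185,710.00

$185,710.00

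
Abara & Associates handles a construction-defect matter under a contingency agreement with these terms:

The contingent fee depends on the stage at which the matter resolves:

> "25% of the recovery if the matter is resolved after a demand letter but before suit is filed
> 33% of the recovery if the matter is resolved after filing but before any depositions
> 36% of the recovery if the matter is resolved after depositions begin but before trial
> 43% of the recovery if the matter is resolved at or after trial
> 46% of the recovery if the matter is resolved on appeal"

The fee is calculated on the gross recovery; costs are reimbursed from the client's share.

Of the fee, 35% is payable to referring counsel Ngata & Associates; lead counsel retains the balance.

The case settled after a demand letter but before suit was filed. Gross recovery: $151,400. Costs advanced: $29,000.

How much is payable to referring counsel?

Fee base is the gross recovery, $151,400; costs are reimbursed separately.
The matter settled after a demand letter but before suit was filed, so the 25% rate applies.
$151,400 × 25% = $37,850.00
Referral share: 35% of $37,850.00 = $13,247.50; lead counsel retains $37,850.00 − $13,247.50 = $24,602.50.

$13,247.50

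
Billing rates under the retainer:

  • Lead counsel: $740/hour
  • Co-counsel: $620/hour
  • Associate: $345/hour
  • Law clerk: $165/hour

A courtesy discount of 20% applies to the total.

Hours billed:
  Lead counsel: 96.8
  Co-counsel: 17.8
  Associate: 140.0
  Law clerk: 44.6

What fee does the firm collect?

$110,661.60

Lead counsel: 96.8 × $740 = $71,632.00
Co-counsel: 17.8 × $620 = $11,036.00
Associate: 140.0 × $345 = $48,300.00
Law clerk: 44.6 × $165 = $7,359.00
Subtotal: $138,327.00
Less 20% discount: −$27,665.40
Total: $138,327.00 − $27,665.40 = $110,661.60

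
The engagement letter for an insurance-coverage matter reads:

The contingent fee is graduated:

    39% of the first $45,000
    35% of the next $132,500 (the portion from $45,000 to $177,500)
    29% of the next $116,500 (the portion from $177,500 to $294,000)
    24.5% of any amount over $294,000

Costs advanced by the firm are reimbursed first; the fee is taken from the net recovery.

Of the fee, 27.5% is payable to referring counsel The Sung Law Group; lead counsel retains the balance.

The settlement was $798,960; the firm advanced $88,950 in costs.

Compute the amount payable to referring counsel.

Fee base (net of costs): $798,960 − $88,950 = $710,010
First $45,000 at 39% = $17,550.00
Next $132,500 at 35% = $46,375.00
Next $116,500 at 29% = $33,785.00
Remaining $416,010 at 24.5% = $101,922.45
Fee: $17,550.00 + $46,375.00 + $33,785.00 + $101,922.45 = $199,632.45
Referral share: 27.5% of $199,632.45 = $54,898.92; lead counsel retains $199,632.45 − $54,898.92 = $144,733.53.

$54,898.92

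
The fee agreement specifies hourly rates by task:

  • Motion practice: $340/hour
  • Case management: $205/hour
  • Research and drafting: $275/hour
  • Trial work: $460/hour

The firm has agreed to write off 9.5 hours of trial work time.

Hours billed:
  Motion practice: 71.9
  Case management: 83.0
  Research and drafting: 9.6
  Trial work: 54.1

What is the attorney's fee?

$64,617.00

Motion practice: 71.9 × $340 = $24,446.00
Case management: 83.0 × $205 = $17,015.00
Research and drafting: 9.6 × $275 = $2,640.00
Trial work: 54.1 × $460 = $24,886.00
Subtotal: $68,987.00
Write-off: 9.5 × $460 = $4,370.00
Total: $68,987.00 − $4,370.00 = $64,617.00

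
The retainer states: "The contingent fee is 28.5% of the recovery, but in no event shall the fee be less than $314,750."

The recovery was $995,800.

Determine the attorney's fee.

$314,750.00

28.5% of $995,800 = $283,803.00
That is below the $314,750 minimum, so the minimum applies.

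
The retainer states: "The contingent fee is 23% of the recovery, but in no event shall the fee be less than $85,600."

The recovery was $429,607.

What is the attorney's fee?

23% of $429,607 = $98,809.61
That exceeds the $85,600 minimum.

$98,809.61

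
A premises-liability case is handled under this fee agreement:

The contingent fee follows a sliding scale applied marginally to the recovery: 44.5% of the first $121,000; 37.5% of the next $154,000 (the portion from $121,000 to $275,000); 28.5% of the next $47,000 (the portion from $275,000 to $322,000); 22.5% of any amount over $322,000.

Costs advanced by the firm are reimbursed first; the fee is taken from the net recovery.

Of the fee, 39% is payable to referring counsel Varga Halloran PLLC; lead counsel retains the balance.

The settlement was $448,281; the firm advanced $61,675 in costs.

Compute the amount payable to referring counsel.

Fee base (net of costs): $448,281 − $61,675 = $386,606
First $121,000 at 44.5% = $53,845.00
Next $154,000 at 37.5% = $57,750.00
Next $47,000 at 28.5% = $13,395.00
Remaining $64,606 at 22.5% = $14,536.35
Fee: $53,845.00 + $57,750.00 + $13,395.00 + $14,536.35 = $139,526.35
Referral share: 39% of $139,526.35 = $54,415.28; lead counsel retains $139,526.35 − $54,415.28 = $85,111.07.

$54,415.28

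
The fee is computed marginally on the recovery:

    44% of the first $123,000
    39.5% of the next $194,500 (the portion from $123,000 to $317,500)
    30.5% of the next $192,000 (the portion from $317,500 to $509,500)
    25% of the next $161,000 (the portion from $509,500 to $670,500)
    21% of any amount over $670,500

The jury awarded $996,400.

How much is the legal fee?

First $123,000 at 44% = $54,120.00
Next $194,500 at 39.5% = $76,827.50
Next $192,000 at 30.5% = $58,560.00
Next $161,000 at 25% = $40,250.00
Remaining $325,900 at 21% = $68,439.00
Fee: $54,120.00 + $76,827.50 + $58,560.00 + $40,250.00 + $68,439.00 = $298,196.50

$298,196.50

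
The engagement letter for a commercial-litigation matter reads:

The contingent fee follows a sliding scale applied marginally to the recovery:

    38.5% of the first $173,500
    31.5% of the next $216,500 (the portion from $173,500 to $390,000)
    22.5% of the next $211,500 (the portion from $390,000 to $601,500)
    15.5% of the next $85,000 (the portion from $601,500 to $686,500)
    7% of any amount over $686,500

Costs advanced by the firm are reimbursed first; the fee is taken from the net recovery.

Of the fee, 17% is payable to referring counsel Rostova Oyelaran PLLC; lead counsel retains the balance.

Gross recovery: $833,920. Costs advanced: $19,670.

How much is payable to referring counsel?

Fee base (net of costs): $833,920 − $19,670 = $814,250
First $173,500 at 38.5% = $66,797.50
Next $216,500 at 31.5% = $68,197.50
Next $211,500 at 22.5% = $47,587.50
Next $85,000 at 15.5% = $13,175.00
Remaining $127,750 at 7% = $8,942.50
Fee: $66,797.50 + $68,197.50 + $47,587.50 + $13,175.00 + $8,942.50 = $204,700.00
Referral share: 17% of $204,700.00 = $34,799.00; lead counsel retains $204,700.00 − $34,799.00 = $169,901.00.

$34,799.00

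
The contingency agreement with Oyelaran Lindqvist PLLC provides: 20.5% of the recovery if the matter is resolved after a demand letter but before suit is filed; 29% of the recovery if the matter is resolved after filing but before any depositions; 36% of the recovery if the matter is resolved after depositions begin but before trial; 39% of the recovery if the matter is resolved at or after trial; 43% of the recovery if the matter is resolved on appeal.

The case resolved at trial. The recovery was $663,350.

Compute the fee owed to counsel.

$258,706.50

The matter resolved at trial, so the 39% rate applies.
$663,350 × 39% = $258,706.50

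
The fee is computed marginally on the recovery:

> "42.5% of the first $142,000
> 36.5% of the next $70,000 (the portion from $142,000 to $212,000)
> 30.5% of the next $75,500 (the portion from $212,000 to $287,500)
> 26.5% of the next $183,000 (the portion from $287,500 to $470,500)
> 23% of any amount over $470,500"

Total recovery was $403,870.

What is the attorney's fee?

First $142,000 at 42.5% = $60,350.00
Next $70,000 at 36.5% = $25,550.00
Next $75,500 at 30.5% = $23,027.50
Remaining $116,370 at 26.5% = $30,838.05
Fee: $60,350.00 + $25,550.00 + $23,027.50 + $30,838.05 = $139,765.55

$139,765.55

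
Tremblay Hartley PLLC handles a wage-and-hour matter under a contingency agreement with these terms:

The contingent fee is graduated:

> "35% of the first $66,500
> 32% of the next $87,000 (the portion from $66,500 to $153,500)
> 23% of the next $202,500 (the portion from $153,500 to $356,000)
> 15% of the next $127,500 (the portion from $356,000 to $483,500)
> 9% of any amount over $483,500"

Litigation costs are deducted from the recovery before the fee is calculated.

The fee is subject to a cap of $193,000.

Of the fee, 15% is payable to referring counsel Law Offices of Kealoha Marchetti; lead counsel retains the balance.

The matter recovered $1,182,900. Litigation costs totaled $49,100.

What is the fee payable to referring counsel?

Fee base (net of costs): $1,182,900 − $49,100 = $1,133,800
First $66,500 at 35% = $23,275.00
Next $87,000 at 32% = $27,840.00
Next $202,500 at 23% = $46,575.00
Next $127,500 at 15% = $19,125.00
Remaining $650,300 at 9% = $58,527.00
Fee: $23,275.00 + $27,840.00 + $46,575.00 + $19,125.00 + $58,527.00 = $175,342.00
$175,342.00 is under the $193,000 cap.
Referral share: 15% of $175,342.00 = $26,301.30; lead counsel retains $175,342.00 − $26,301.30 = $149,040.70.

$26,301.30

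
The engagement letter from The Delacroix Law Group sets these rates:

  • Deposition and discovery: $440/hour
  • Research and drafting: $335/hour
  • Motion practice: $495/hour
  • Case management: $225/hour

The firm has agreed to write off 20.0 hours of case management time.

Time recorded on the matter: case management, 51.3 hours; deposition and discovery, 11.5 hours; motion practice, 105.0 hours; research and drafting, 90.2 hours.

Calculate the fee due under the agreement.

Deposition and discovery: 11.5 × $440 = $5,060.00
Research and drafting: 90.2 × $335 = $30,217.00
Motion practice: 105.0 × $495 = $51,975.00
Case management: 51.3 × $225 = $11,542.50
Subtotal: $98,794.50
Write-off: 20.0 × $225 = $4,500.00
Total: $98,794.50 − $4,500.00 = $94,294.50

$94,294.50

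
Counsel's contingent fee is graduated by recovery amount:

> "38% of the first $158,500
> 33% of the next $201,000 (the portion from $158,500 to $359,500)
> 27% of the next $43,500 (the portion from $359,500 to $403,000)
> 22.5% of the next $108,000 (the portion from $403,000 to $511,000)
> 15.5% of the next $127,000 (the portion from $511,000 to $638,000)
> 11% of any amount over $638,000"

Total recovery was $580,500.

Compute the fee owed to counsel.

$173,377.50

First $158,500 at 38% = $60,230.00
Next $201,000 at 33% = $66,330.00
Next $43,500 at 27% = $11,745.00
Next $108,000 at 22.5% = $24,300.00
Remaining $69,500 at 15.5% = $10,772.50
Fee: $60,230.00 + $66,330.00 + $11,745.00 + $24,300.00 + $10,772.50 = $173,377.50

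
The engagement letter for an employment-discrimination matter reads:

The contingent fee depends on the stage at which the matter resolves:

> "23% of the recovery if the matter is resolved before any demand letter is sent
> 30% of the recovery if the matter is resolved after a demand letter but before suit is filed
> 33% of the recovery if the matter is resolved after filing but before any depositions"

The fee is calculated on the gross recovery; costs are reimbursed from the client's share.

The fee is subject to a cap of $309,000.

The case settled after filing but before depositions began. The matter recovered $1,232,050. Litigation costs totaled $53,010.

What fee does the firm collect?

Fee base is the gross recovery, $1,232,050; costs are reimbursed separately.
The matter settled after filing but before depositions began, so the 33% rate applies.
$1,232,050 × 33% = $406,576.50
$406,576.50 exceeds the $309,000 cap, so the fee is capped at $309,000.00.

$309,000.00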